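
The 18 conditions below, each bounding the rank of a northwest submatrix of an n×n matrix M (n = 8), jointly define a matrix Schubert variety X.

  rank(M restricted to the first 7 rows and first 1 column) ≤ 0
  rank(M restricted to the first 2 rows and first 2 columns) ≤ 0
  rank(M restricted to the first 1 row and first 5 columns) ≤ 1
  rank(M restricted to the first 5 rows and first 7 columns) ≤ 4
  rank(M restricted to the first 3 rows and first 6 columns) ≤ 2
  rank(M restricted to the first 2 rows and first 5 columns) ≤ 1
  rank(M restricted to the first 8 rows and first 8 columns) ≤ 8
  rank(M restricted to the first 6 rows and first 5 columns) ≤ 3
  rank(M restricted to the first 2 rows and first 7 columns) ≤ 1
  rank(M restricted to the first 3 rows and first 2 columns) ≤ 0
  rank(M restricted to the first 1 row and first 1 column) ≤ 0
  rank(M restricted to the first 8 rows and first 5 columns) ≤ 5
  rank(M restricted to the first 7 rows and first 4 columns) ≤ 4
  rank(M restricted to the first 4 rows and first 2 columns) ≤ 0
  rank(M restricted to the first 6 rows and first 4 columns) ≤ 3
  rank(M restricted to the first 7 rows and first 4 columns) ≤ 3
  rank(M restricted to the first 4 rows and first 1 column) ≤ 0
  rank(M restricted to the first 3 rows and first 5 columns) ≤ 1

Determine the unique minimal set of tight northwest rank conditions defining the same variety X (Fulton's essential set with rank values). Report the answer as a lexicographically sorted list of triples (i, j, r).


Reconstructing r_w from the 18 given conditions:

  i=1: 0, 0, 1, 1, 1, 1, 1, 1
  i=2: 0, 0, 1, 1, 1, 1, 1, 2
  i=3: 0, 0, 1, 1, 1, 2, 2, 3
  i=4: 0, 0, 1, 2, 2, 3, 3, 4
  i=5: 0, 1, 2, 3, 3, 4, 4, 5
  i=6: 0, 1, 2, 3, 3, 4, 5, 6
  i=7: 0, 1, 2, 3, 4, 5, 6, 7
  i=8: 1, 2, 3, 4, 5, 6, 7, 8

second differences of R give the permutation w = (3, 8, 6, 4, 2, 7, 5, 1).

D(w) has 18 cells with 5 SE-corners; essential set:

[(2, 7, 1), (3, 5, 1), (4, 2, 0), (6, 5, 3), (7, 1, 0)]


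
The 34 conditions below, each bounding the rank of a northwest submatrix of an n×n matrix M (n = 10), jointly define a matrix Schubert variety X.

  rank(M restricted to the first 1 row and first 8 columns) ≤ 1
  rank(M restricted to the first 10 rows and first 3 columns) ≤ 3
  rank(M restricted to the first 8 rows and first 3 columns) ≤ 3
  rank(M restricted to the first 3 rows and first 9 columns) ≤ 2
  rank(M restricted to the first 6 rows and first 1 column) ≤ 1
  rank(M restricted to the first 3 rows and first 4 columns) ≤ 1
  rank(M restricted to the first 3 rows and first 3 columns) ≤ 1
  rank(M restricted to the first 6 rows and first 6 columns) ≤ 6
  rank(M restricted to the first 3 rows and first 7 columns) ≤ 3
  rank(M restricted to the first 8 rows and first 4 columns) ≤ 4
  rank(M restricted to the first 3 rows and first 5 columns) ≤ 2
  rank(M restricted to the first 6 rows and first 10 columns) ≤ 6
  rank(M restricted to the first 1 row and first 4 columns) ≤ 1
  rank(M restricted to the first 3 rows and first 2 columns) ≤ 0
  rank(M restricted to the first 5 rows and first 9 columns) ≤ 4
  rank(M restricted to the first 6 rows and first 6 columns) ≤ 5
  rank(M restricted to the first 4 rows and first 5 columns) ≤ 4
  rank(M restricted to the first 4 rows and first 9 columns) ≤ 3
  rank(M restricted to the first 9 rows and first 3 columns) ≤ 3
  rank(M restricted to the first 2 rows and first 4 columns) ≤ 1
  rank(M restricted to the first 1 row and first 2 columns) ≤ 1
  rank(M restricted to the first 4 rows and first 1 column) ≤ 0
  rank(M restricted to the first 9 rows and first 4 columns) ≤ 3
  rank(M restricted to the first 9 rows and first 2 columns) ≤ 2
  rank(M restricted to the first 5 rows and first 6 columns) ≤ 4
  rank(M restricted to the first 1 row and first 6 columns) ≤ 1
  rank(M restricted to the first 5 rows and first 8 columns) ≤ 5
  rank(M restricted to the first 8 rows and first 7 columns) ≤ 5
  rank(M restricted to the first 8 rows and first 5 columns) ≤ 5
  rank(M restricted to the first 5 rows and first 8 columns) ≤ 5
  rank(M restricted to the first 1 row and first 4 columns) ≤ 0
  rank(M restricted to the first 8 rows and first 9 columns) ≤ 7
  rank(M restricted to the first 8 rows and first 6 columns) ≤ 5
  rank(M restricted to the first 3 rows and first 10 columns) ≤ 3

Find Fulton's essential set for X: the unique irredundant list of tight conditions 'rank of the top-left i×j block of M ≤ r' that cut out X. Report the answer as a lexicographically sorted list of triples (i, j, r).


Propagating the 34 rank bounds to every northwest block:

  i=1: 0 0 0 0 1 1 1 1 1 1
  i=2: 0 0 1 1 2 2 2 2 2 2
  i=3: 0 0 1 1 2 2 2 2 2 3
  i=4: 0 1 2 2 3 3 3 3 3 4
  i=5: 1 2 3 3 4 4 4 4 4 5
  i=6: 1 2 3 3 4 5 5 5 5 6
  i=7: 1 2 3 3 4 5 5 6 6 7
  i=8: 1 2 3 3 4 5 5 6 7 8
  i=9: 1 2 3 3 4 5 6 7 8 9
  i=10: 1 2 3 4 5 6 7 8 9 10

the unique w with this rank table is (5, 3, 10, 2, 1, 6, 8, 9, 7, 4).

7 SE-corners of the 20-cell Rothe diagram give Ess(w):

[(1, 4, 0), (3, 2, 0), (3, 4, 1), (3, 9, 2), (4, 1, 0), (8, 7, 5), (9, 4, 3)]


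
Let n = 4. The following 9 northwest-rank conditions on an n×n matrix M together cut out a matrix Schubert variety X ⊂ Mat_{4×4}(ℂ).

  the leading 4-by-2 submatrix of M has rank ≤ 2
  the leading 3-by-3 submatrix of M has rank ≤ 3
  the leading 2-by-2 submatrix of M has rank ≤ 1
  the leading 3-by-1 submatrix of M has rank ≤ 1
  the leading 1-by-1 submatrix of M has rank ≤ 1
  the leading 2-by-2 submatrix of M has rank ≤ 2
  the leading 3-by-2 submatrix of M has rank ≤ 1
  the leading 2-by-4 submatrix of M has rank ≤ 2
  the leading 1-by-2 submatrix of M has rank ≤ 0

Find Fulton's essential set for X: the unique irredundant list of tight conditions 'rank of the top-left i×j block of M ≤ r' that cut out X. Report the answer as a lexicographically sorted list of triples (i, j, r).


The tightest implied rank at each (i,j), from the 9 conditions:

  i=1: 0 0 1 1
  i=2: 1 1 2 2
  i=3: 1 1 2 3
  i=4: 1 2 3 4

reading off 1-entries of Δ²R: w = (3, 1, 4, 2).

D(w) has 3 cells with 2 SE-corners; essential set:

[(1, 2, 0), (3, 2, 1)]


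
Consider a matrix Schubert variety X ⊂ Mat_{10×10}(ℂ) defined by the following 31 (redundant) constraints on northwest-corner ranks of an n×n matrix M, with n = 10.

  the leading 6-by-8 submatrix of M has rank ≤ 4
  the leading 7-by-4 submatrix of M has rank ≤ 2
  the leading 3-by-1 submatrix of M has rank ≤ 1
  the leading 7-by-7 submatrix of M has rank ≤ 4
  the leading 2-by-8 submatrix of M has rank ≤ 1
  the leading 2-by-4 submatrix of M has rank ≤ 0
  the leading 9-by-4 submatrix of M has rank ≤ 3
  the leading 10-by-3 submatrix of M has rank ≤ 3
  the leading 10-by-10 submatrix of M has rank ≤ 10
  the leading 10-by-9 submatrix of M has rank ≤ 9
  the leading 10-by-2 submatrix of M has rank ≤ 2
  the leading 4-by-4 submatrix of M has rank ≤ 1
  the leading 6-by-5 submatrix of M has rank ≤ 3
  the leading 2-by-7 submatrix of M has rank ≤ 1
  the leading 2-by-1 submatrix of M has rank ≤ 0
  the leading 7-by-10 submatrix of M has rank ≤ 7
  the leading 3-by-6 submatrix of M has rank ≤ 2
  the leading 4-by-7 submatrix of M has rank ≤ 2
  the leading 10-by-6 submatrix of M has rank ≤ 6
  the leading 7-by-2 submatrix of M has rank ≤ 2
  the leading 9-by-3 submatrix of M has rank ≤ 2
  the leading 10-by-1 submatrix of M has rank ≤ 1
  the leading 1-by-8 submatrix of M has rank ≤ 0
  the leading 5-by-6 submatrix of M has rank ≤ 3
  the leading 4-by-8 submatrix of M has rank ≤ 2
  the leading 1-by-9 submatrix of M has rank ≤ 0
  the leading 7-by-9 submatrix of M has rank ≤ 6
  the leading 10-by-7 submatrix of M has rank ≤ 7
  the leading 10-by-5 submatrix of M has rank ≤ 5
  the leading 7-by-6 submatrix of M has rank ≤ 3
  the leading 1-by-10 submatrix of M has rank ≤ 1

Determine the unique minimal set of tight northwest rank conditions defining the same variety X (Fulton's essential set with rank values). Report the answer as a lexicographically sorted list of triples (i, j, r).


The tightest implied rank at each (i,j), from the 31 conditions:

  row 1: 0 | 0 | 0 | 0 | 0 | 0 | 0 | 0 | 0 | 1
  row 2: 0 | 0 | 0 | 0 | 1 | 1 | 1 | 1 | 1 | 2
  row 3: 1 | 1 | 1 | 1 | 2 | 2 | 2 | 2 | 2 | 3
  row 4: 1 | 1 | 1 | 1 | 2 | 2 | 2 | 2 | 3 | 4
  row 5: 1 | 2 | 2 | 2 | 3 | 3 | 3 | 3 | 4 | 5
  row 6: 1 | 2 | 2 | 2 | 3 | 3 | 4 | 4 | 5 | 6
  row 7: 1 | 2 | 2 | 2 | 3 | 3 | 4 | 5 | 6 | 7
  row 8: 1 | 2 | 2 | 3 | 4 | 4 | 5 | 6 | 7 | 8
  row 9: 1 | 2 | 2 | 3 | 4 | 5 | 6 | 7 | 8 | 9
  row 10: 1 | 2 | 3 | 4 | 5 | 6 | 7 | 8 | 9 | 10

giving w = (10, 5, 1, 9, 2, 7, 8, 4, 6, 3) via Δ²R.

|D(w)|=27, |Ess(w)|=7:

[(1, 9, 0), (2, 4, 0), (4, 4, 1), (4, 8, 2), (7, 4, 2), (7, 6, 3), (9, 3, 2)]


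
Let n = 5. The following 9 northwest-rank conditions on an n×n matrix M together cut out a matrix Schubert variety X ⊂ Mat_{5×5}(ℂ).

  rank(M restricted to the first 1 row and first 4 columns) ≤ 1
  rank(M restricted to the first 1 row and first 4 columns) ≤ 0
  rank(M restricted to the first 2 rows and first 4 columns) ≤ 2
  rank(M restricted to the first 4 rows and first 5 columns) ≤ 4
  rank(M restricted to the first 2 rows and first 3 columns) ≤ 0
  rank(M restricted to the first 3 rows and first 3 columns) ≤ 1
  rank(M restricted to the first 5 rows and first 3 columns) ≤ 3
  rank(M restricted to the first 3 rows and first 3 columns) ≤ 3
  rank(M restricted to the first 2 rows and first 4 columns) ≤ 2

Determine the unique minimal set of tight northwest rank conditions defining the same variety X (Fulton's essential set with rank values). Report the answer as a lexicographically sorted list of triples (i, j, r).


The tightest implied rank at each (i,j), from the 9 conditions:

  row 1: 0  0  0  0  1
  row 2: 0  0  0  1  2
  row 3: 1  1  1  2  3
  row 4: 1  2  2  3  4
  row 5: 1  2  3  4  5

second differences of R give the permutation w = (5, 4, 1, 2, 3).

2 SE-corners of the 7-cell Rothe diagram give Ess(w):

[(1, 4, 0), (2, 3, 0)]


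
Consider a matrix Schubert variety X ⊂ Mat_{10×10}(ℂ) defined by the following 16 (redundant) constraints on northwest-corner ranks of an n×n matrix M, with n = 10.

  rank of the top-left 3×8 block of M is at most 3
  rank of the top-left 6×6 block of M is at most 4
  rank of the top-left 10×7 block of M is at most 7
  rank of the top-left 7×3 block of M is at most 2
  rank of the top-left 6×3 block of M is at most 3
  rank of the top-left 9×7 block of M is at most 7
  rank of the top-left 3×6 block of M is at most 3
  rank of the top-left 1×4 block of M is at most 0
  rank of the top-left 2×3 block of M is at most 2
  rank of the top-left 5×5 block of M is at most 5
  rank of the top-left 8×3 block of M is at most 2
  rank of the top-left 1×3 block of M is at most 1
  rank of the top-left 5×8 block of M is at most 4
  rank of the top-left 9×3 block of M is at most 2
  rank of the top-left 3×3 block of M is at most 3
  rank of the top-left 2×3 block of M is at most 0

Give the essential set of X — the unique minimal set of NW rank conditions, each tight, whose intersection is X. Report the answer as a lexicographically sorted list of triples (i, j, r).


Reconstructing r_w from the 16 given conditions:

  i=1: 0  0  0  0  1  1  1  1  1  1
  i=2: 0  0  0  1  2  2  2  2  2  2
  i=3: 1  1  1  2  3  3  3  3  3  3
  i=4: 1  2  2  3  4  4  4  4  4  4
  i=5: 1  2  2  3  4  4  4  4  5  5
  i=6: 1  2  2  3  4  4  5  5  6  6
  i=7: 1  2  2  3  4  5  6  6  7  7
  i=8: 1  2  2  3  4  5  6  7  8  8
  i=9: 1  2  2  3  4  5  6  7  8  9
  i=10: 1  2  3  4  5  6  7  8  9  10

hence w(1..10) = (5, 4, 1, 2, 9, 7, 6, 8, 10, 3).

Fulton essential set (5 of the 16 Rothe cells):

[(1, 4, 0), (2, 3, 0), (5, 8, 4), (6, 6, 4), (9, 3, 2)]


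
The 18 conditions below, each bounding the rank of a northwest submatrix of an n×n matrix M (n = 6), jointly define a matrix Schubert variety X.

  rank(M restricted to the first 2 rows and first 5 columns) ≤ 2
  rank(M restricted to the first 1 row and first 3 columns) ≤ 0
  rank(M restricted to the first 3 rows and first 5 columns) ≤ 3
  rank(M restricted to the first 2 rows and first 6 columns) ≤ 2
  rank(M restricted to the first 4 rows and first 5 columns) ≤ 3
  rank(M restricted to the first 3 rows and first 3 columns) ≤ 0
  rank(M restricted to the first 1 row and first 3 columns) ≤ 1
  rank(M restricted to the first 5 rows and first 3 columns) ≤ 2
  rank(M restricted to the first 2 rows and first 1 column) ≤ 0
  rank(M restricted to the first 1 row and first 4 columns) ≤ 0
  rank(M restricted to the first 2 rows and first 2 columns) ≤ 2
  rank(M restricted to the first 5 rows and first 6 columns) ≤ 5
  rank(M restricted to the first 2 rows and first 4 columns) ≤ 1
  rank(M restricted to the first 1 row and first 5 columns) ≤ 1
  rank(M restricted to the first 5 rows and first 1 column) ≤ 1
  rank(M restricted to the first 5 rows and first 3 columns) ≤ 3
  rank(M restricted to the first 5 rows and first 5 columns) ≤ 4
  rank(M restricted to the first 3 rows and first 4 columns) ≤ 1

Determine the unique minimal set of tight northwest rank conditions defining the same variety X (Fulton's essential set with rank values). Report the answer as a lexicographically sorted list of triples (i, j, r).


Rank table r_w(6×6) implied by the 18 constraints:

  0 0 0 0 1 1
  0 0 0 1 2 2
  0 0 0 1 2 3
  1 1 1 2 3 4
  1 2 2 3 4 5
  1 2 3 4 5 6

hence w(1..6) = (5, 4, 6, 1, 2, 3).

Rothe diagram D(w) (10 cells), 2 SE-corners (essential conditions):

[(1, 4, 0), (3, 3, 0)]


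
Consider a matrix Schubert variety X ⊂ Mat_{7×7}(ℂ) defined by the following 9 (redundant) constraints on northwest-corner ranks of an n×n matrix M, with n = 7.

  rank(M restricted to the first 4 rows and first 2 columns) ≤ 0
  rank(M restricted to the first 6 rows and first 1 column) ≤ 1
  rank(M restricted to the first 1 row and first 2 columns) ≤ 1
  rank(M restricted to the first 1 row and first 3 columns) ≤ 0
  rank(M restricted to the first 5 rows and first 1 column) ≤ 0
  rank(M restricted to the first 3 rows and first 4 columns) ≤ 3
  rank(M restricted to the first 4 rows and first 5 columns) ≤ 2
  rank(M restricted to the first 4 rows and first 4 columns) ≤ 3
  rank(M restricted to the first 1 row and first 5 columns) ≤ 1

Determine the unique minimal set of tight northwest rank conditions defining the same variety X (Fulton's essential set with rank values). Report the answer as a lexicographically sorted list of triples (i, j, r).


Reconstructing r_w from the 9 given conditions:

  R[1]: 0 0 0 1 1 1 1
  R[2]: 0 0 1 2 2 2 2
  R[3]: 0 0 1 2 2 3 3
  R[4]: 0 0 1 2 2 3 4
  R[5]: 0 1 2 3 3 4 5
  R[6]: 1 2 3 4 4 5 6
  R[7]: 1 2 3 4 5 6 7

hence w(1..7) = (4, 3, 6, 7, 2, 1, 5).

|D(w)|=12, |Ess(w)|=4:

[(1, 3, 0), (4, 2, 0), (4, 5, 2), (5, 1, 0)]


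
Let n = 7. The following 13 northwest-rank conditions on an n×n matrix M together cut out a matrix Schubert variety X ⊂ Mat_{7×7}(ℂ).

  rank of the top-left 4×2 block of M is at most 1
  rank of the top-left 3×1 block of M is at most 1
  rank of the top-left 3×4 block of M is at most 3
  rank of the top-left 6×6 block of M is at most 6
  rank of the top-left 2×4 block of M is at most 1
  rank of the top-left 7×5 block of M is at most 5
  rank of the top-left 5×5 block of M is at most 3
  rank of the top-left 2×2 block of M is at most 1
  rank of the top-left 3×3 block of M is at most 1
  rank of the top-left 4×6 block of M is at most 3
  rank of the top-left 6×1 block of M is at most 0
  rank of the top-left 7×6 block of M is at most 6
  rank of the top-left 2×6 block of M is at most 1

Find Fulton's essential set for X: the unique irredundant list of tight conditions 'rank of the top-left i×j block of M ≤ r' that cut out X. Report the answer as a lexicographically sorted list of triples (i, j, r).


Reconstructing r_w from the 13 given conditions:

  i=1: 0, 1, 1, 1, 1, 1, 1
  i=2: 0, 1, 1, 1, 1, 1, 2
  i=3: 0, 1, 1, 2, 2, 2, 3
  i=4: 0, 1, 2, 3, 3, 3, 4
  i=5: 0, 1, 2, 3, 3, 4, 5
  i=6: 0, 1, 2, 3, 4, 5, 6
  i=7: 1, 2, 3, 4, 5, 6, 7

the unique w with this rank table is (2, 7, 4, 3, 6, 5, 1).

|D(w)|=12, |Ess(w)|=4:

[(2, 6, 1), (3, 3, 1), (5, 5, 3), (6, 1, 0)]


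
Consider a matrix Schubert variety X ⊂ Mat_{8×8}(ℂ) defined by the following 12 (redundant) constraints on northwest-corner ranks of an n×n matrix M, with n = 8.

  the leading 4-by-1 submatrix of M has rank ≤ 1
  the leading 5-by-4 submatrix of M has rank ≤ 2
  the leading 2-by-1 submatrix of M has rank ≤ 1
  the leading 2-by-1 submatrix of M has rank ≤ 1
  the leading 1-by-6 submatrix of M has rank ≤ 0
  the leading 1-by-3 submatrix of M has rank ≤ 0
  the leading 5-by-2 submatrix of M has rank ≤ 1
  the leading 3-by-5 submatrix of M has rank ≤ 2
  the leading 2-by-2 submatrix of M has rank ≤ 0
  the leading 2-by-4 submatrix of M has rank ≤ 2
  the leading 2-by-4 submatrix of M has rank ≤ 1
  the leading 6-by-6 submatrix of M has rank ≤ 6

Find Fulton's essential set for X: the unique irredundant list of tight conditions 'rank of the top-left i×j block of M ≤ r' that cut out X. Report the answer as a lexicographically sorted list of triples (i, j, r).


Rank table r_w(8×8) implied by the 12 constraints:

  i=1: 0, 0, 0, 0, 0, 0, 1, 1
  i=2: 0, 0, 1, 1, 1, 1, 2, 2
  i=3: 1, 1, 2, 2, 2, 2, 3, 3
  i=4: 1, 1, 2, 2, 3, 3, 4, 4
  i=5: 1, 1, 2, 2, 3, 4, 5, 5
  i=6: 1, 2, 3, 3, 4, 5, 6, 6
  i=7: 1, 2, 3, 4, 5, 6, 7, 7
  i=8: 1, 2, 3, 4, 5, 6, 7, 8

reading off 1-entries of Δ²R: w = (7, 3, 1, 5, 6, 2, 4, 8).

|D(w)|=12, |Ess(w)|=4:

[(1, 6, 0), (2, 2, 0), (5, 2, 1), (5, 4, 2)]


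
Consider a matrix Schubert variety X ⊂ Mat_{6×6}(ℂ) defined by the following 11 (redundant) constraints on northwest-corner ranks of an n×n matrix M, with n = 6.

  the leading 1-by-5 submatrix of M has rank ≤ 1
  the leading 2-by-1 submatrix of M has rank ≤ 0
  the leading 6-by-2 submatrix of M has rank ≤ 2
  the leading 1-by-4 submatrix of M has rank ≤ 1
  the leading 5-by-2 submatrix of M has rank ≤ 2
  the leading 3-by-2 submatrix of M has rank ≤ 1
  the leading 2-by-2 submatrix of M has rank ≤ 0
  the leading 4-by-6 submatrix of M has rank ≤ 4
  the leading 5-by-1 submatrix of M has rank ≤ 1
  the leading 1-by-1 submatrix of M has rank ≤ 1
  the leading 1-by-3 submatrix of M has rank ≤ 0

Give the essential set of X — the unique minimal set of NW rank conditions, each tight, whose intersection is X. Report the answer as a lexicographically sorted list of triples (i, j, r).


Rank table r_w(6×6) implied by the 11 constraints:

  i=1: 0 | 0 | 0 | 1 | 1 | 1
  i=2: 0 | 0 | 1 | 2 | 2 | 2
  i=3: 1 | 1 | 2 | 3 | 3 | 3
  i=4: 1 | 2 | 3 | 4 | 4 | 4
  i=5: 1 | 2 | 3 | 4 | 5 | 5
  i=6: 1 | 2 | 3 | 4 | 5 | 6

reading off 1-entries of Δ²R: w = (4, 3, 1, 2, 5, 6).

|D(w)|=5, |Ess(w)|=2:

[(1, 3, 0), (2, 2, 0)]


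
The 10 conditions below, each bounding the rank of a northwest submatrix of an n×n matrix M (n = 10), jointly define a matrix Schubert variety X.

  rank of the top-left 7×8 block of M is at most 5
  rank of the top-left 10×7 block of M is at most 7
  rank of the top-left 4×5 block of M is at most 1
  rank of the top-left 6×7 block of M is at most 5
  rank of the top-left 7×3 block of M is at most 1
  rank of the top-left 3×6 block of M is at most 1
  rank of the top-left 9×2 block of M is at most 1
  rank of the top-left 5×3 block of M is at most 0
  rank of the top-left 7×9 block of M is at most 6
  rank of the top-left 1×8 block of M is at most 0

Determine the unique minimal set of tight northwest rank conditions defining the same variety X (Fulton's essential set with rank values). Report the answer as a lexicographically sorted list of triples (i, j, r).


Reconstructing r_w from the 10 given conditions:

  row 1: 0 | 0 | 0 | 0 | 0 | 0 | 0 | 0 | 1 | 1
  row 2: 0 | 0 | 0 | 1 | 1 | 1 | 1 | 1 | 2 | 2
  row 3: 0 | 0 | 0 | 1 | 1 | 1 | 2 | 2 | 3 | 3
  row 4: 0 | 0 | 0 | 1 | 1 | 2 | 3 | 3 | 4 | 4
  row 5: 0 | 0 | 0 | 1 | 2 | 3 | 4 | 4 | 5 | 5
  row 6: 1 | 1 | 1 | 2 | 3 | 4 | 5 | 5 | 6 | 6
  row 7: 1 | 1 | 1 | 2 | 3 | 4 | 5 | 5 | 6 | 7
  row 8: 1 | 1 | 2 | 3 | 4 | 5 | 6 | 6 | 7 | 8
  row 9: 1 | 1 | 2 | 3 | 4 | 5 | 6 | 7 | 8 | 9
  row 10: 1 | 2 | 3 | 4 | 5 | 6 | 7 | 8 | 9 | 10

giving w = (9, 4, 7, 6, 5, 1, 10, 3, 8, 2) via Δ²R.

7 SE-corners of the 28-cell Rothe diagram give Ess(w):

[(1, 8, 0), (3, 6, 1), (4, 5, 1), (5, 3, 0), (7, 3, 1), (7, 8, 5), (9, 2, 1)]


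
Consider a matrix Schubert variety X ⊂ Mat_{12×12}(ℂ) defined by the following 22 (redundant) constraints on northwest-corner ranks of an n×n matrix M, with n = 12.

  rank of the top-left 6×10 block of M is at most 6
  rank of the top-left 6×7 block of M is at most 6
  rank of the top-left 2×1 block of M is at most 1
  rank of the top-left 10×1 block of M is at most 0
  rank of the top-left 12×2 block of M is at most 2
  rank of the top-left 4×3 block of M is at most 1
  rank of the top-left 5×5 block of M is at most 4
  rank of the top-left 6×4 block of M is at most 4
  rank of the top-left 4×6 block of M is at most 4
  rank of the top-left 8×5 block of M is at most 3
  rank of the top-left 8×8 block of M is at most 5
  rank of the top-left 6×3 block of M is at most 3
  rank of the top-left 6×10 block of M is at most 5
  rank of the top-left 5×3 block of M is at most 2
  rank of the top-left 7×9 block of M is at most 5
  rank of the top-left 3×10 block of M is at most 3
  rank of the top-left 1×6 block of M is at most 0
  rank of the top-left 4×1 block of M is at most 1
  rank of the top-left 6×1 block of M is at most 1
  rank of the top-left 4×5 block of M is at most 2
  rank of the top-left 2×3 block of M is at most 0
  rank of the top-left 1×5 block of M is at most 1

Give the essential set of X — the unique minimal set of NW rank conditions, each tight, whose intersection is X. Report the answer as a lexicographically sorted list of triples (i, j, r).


Propagating the 22 rank bounds to every northwest block:

  0 0 0 0 0 0 1 1 1 1 1 1
  0 0 0 1 1 1 2 2 2 2 2 2
  0 1 1 2 2 2 3 3 3 3 3 3
  0 1 1 2 2 3 4 4 4 4 4 4
  0 1 2 3 3 4 5 5 5 5 5 5
  0 1 2 3 3 4 5 5 5 5 6 6
  0 1 2 3 3 4 5 5 5 6 7 7
  0 1 2 3 3 4 5 5 6 7 8 8
  0 1 2 3 4 5 6 6 7 8 9 9
  0 1 2 3 4 5 6 7 8 9 10 10
  1 2 3 4 5 6 7 8 9 10 11 11
  1 2 3 4 5 6 7 8 9 10 11 12

giving w = (7, 4, 2, 6, 3, 11, 10, 9, 5, 8, 1, 12) via Δ²R.

D(w) has 28 cells with 9 SE-corners; essential set:

[(1, 6, 0), (2, 3, 0), (4, 3, 1), (4, 5, 2), (6, 10, 5), (7, 9, 5), (8, 5, 3), (8, 8, 5), (10, 1, 0)]


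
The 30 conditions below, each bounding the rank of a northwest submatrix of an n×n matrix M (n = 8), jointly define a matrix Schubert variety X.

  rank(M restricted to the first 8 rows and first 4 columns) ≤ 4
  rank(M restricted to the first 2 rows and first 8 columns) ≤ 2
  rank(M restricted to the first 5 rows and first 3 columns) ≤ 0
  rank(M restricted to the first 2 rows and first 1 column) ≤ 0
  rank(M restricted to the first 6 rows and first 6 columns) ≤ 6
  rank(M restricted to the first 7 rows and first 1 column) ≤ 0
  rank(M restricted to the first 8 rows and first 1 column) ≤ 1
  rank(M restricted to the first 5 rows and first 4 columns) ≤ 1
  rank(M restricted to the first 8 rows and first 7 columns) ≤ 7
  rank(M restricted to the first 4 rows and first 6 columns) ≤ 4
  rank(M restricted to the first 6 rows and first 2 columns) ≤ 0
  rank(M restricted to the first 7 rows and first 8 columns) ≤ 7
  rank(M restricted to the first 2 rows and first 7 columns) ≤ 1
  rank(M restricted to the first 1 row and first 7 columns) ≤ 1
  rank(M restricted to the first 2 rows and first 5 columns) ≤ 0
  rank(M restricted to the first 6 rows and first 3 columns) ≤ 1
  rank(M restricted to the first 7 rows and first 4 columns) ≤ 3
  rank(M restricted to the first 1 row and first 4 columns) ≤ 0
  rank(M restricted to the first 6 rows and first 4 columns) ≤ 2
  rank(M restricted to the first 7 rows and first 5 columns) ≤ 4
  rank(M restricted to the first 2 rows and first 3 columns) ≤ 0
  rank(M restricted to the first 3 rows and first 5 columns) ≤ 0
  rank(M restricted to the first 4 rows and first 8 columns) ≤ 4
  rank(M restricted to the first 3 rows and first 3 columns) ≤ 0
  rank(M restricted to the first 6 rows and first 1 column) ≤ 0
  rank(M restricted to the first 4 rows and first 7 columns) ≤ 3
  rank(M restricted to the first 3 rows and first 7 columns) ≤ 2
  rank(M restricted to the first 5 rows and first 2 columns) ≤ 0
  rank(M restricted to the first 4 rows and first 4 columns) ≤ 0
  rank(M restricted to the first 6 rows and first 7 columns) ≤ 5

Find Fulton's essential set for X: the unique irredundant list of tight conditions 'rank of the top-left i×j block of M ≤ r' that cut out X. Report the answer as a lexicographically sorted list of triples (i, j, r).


The tightest implied rank at each (i,j), from the 30 conditions:

  row 1: 0 0 0 0 0 1 1 1
  row 2: 0 0 0 0 0 1 1 2
  row 3: 0 0 0 0 0 1 2 3
  row 4: 0 0 0 0 1 2 3 4
  row 5: 0 0 0 1 2 3 4 5
  row 6: 0 0 1 2 3 4 5 6
  row 7: 0 1 2 3 4 5 6 7
  row 8: 1 2 3 4 5 6 7 8

the unique w with this rank table is (6, 8, 7, 5, 4, 3, 2, 1).

Rothe diagram D(w) (26 cells), 6 SE-corners (essential conditions):

[(2, 7, 1), (3, 5, 0), (4, 4, 0), (5, 3, 0), (6, 2, 0), (7, 1, 0)]


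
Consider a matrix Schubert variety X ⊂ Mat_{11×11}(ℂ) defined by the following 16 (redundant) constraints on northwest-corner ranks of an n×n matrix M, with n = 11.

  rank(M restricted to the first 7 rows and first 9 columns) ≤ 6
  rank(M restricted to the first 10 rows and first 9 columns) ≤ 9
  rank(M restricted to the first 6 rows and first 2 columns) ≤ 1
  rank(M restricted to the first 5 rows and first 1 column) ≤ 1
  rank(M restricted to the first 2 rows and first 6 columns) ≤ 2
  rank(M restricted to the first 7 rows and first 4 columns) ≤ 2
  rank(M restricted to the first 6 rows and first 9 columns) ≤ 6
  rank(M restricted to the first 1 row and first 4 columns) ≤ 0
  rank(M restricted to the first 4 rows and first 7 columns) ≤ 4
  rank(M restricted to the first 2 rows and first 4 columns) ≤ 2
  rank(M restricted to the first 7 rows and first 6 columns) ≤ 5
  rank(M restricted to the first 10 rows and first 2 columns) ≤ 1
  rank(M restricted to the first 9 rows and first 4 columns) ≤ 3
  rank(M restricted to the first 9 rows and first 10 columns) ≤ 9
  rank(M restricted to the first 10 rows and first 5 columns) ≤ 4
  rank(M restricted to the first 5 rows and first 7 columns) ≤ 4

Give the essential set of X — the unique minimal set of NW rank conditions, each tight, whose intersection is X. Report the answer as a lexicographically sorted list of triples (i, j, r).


Reconstructing r_w from the 16 given conditions:

  R[1]: 0  0  0  0  1  1  1  1  1  1  1
  R[2]: 1  1  1  1  2  2  2  2  2  2  2
  R[3]: 1  1  2  2  3  3  3  3  3  3  3
  R[4]: 1  1  2  2  3  4  4  4  4  4  4
  R[5]: 1  1  2  2  3  4  4  5  5  5  5
  R[6]: 1  1  2  2  3  4  5  6  6  6  6
  R[7]: 1  1  2  2  3  4  5  6  6  7  7
  R[8]: 1  1  2  3  4  5  6  7  7  8  8
  R[9]: 1  1  2  3  4  5  6  7  8  9  9
  R[10]: 1  1  2  3  4  5  6  7  8  9  10
  R[11]: 1  2  3  4  5  6  7  8  9  10  11

hence w(1..11) = (5, 1, 3, 6, 8, 7, 10, 4, 9, 11, 2).

5 SE-corners of the 18-cell Rothe diagram give Ess(w):

[(1, 4, 0), (5, 7, 4), (7, 4, 2), (7, 9, 6), (10, 2, 1)]


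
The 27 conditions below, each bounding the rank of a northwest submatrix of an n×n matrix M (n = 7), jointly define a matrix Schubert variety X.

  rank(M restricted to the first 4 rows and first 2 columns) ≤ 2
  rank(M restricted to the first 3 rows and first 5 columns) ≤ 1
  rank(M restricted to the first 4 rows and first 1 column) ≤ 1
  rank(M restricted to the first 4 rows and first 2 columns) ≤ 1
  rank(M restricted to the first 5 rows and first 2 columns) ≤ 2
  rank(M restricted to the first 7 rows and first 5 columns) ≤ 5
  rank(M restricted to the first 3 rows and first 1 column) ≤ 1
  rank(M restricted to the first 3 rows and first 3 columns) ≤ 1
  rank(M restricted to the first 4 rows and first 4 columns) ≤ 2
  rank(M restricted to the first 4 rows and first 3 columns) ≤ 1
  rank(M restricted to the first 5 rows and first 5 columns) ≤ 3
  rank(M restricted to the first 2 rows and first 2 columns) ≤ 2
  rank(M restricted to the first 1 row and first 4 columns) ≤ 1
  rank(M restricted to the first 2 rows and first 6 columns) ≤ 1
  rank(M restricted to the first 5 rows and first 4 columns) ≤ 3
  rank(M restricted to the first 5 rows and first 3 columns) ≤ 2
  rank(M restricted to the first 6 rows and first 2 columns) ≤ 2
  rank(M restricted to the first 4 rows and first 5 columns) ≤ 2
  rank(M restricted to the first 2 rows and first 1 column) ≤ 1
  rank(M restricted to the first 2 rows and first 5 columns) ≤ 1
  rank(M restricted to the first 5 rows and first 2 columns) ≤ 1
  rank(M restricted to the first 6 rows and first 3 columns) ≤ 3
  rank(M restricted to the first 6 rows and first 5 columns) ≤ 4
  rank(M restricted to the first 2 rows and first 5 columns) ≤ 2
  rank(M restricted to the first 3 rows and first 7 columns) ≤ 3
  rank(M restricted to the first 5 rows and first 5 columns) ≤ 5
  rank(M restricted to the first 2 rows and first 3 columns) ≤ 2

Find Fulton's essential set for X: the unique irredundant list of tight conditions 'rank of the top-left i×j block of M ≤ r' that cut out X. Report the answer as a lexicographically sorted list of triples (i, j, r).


Rank table r_w(7×7) implied by the 27 constraints:

  i=1: 1 1 1 1 1 1 1
  i=2: 1 1 1 1 1 1 2
  i=3: 1 1 1 1 1 2 3
  i=4: 1 1 1 2 2 3 4
  i=5: 1 1 2 3 3 4 5
  i=6: 1 2 3 4 4 5 6
  i=7: 1 2 3 4 5 6 7

giving w = (1, 7, 6, 4, 3, 2, 5) via Δ²R.

|D(w)|=12, |Ess(w)|=4:

[(2, 6, 1), (3, 5, 1), (4, 3, 1), (5, 2, 1)]


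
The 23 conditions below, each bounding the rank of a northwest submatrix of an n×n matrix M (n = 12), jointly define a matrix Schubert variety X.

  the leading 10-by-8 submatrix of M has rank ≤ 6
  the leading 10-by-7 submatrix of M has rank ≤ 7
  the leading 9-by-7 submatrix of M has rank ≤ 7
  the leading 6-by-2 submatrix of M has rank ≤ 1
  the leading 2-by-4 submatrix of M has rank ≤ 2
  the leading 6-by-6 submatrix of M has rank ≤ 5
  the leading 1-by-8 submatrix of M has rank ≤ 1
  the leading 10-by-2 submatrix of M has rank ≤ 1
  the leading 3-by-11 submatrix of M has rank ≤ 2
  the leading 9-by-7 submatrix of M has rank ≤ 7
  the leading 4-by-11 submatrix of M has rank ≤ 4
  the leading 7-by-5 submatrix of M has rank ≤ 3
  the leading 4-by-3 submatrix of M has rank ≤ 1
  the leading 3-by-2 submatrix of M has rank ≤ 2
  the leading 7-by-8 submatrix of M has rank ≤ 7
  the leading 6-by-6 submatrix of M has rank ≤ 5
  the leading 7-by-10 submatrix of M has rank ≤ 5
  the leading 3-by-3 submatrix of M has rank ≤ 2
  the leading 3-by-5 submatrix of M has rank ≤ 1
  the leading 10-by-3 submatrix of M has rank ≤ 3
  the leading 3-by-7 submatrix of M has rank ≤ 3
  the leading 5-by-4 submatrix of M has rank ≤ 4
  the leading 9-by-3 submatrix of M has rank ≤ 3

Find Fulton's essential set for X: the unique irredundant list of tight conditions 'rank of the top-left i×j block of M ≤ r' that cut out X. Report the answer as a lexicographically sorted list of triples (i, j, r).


Recovering R(i,j) via the rank-extension bound from the 23 conditions:

  R[1]: 1 1 1 1 1 1 1 1 1 1 1 1
  R[2]: 1 1 1 1 1 2 2 2 2 2 2 2
  R[3]: 1 1 1 1 1 2 2 2 2 2 2 3
  R[4]: 1 1 1 2 2 3 3 3 3 3 3 4
  R[5]: 1 1 2 3 3 4 4 4 4 4 4 5
  R[6]: 1 1 2 3 3 4 5 5 5 5 5 6
  R[7]: 1 1 2 3 3 4 5 5 5 5 6 7
  R[8]: 1 1 2 3 4 5 6 6 6 6 7 8
  R[9]: 1 1 2 3 4 5 6 6 7 7 8 9
  R[10]: 1 1 2 3 4 5 6 6 7 8 9 10
  R[11]: 1 2 3 4 5 6 7 7 8 9 10 11
  R[12]: 1 2 3 4 5 6 7 8 9 10 11 12

giving w = (1, 6, 12, 4, 3, 7, 11, 5, 9, 10, 2, 8) via Δ²R.

D(w) has 28 cells with 7 SE-corners; essential set:

[(3, 5, 1), (3, 11, 2), (4, 3, 1), (7, 5, 3), (7, 10, 5), (10, 2, 1), (10, 8, 6)]


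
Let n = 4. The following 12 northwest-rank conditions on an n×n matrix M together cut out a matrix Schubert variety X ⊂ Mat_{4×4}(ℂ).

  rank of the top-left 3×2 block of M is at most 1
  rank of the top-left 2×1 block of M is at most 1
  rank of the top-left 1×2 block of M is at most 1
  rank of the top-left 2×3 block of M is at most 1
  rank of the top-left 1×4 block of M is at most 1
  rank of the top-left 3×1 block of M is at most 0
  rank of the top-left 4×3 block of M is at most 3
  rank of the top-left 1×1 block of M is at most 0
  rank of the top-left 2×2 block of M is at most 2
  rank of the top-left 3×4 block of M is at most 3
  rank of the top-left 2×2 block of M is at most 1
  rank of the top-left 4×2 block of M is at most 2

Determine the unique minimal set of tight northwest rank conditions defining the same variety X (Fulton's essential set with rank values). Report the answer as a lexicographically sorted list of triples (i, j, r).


Reconstructing r_w from the 12 given conditions:

  R[1]: 0  1  1  1
  R[2]: 0  1  1  2
  R[3]: 0  1  2  3
  R[4]: 1  2  3  4

second differences of R give the permutation w = (2, 4, 3, 1).

ℓ(w)=4; the 2 essential cells (i,j,r):

[(2, 3, 1), (3, 1, 0)]


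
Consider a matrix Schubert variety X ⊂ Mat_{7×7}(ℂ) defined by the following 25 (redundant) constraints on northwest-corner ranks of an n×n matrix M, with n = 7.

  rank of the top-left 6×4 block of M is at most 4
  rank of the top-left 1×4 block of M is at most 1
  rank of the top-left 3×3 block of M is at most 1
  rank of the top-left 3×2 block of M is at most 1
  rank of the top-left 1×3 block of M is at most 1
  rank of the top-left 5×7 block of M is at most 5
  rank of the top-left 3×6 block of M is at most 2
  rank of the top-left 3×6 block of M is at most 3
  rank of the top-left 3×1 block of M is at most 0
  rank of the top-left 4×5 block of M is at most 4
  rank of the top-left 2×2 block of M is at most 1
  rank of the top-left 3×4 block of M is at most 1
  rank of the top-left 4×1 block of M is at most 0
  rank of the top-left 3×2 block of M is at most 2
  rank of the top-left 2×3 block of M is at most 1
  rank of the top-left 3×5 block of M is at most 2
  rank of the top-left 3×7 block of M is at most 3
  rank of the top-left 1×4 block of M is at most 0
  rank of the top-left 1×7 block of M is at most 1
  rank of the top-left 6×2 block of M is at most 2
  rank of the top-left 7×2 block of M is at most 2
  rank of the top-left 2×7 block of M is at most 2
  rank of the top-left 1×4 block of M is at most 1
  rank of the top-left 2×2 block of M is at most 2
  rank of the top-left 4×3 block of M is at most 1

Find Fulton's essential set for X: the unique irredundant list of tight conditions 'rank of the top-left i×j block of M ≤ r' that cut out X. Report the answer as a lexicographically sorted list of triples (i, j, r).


The tightest implied rank at each (i,j), from the 25 conditions:

  R[1]: 0  0  0  0  1  1  1
  R[2]: 0  1  1  1  2  2  2
  R[3]: 0  1  1  1  2  2  3
  R[4]: 0  1  1  2  3  3  4
  R[5]: 1  2  2  3  4  4  5
  R[6]: 1  2  3  4  5  5  6
  R[7]: 1  2  3  4  5  6  7

so w = (5, 2, 7, 4, 1, 3, 6).

|D(w)|=11, |Ess(w)|=5:

[(1, 4, 0), (3, 4, 1), (3, 6, 2), (4, 1, 0), (4, 3, 1)]


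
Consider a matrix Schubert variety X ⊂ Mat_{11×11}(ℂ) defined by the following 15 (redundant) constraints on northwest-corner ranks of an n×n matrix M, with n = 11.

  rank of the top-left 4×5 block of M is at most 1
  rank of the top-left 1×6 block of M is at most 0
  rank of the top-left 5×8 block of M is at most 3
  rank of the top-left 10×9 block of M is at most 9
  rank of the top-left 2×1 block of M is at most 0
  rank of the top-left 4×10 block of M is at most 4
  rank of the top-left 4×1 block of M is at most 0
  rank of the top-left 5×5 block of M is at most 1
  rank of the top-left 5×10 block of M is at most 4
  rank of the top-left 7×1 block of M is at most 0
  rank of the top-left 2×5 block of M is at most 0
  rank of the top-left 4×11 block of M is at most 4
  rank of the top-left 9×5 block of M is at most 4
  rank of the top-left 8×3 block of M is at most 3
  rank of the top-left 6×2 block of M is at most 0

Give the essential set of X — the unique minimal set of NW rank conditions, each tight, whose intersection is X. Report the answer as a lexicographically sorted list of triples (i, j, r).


Rank table r_w(11×11) implied by the 15 constraints:

  0 | 0 | 0 | 0 | 0 | 0 | 1 | 1 | 1 | 1 | 1
  0 | 0 | 0 | 0 | 0 | 1 | 2 | 2 | 2 | 2 | 2
  0 | 0 | 1 | 1 | 1 | 2 | 3 | 3 | 3 | 3 | 3
  0 | 0 | 1 | 1 | 1 | 2 | 3 | 3 | 4 | 4 | 4
  0 | 0 | 1 | 1 | 1 | 2 | 3 | 3 | 4 | 4 | 5
  0 | 0 | 1 | 2 | 2 | 3 | 4 | 4 | 5 | 5 | 6
  0 | 1 | 2 | 3 | 3 | 4 | 5 | 5 | 6 | 6 | 7
  1 | 2 | 3 | 4 | 4 | 5 | 6 | 6 | 7 | 7 | 8
  1 | 2 | 3 | 4 | 4 | 5 | 6 | 7 | 8 | 8 | 9
  1 | 2 | 3 | 4 | 5 | 6 | 7 | 8 | 9 | 9 | 10
  1 | 2 | 3 | 4 | 5 | 6 | 7 | 8 | 9 | 10 | 11

hence w(1..11) = (7, 6, 3, 9, 11, 4, 2, 1, 8, 5, 10).

|D(w)|=28, |Ess(w)|=8:

[(1, 6, 0), (2, 5, 0), (5, 5, 1), (5, 8, 3), (5, 10, 4), (6, 2, 0), (7, 1, 0), (9, 5, 4)]


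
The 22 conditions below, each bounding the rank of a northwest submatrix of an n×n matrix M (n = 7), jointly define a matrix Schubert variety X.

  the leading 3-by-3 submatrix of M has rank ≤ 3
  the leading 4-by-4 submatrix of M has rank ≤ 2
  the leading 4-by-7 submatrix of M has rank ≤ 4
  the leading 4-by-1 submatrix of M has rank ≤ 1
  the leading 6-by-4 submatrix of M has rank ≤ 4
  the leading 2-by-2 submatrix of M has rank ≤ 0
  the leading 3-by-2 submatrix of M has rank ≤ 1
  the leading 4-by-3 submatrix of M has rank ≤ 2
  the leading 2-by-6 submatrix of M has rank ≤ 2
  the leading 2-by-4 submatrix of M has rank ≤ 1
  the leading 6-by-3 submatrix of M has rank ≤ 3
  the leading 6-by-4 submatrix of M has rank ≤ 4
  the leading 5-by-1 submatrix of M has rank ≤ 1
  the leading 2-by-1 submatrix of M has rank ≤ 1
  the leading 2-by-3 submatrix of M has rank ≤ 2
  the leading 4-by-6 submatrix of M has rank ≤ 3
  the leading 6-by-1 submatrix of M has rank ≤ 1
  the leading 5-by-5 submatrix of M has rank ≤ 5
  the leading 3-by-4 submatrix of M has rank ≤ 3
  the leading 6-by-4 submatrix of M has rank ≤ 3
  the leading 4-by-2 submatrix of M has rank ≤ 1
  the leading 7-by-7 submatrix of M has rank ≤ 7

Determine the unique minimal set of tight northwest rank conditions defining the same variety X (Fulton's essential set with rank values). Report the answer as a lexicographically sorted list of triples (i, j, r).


Reconstructing r_w from the 22 given conditions:

  i=1: 0  0  1  1  1  1  1
  i=2: 0  0  1  1  2  2  2
  i=3: 1  1  2  2  3  3  3
  i=4: 1  1  2  2  3  3  4
  i=5: 1  2  3  3  4  4  5
  i=6: 1  2  3  3  4  5  6
  i=7: 1  2  3  4  5  6  7

the unique w with this rank table is (3, 5, 1, 7, 2, 6, 4).

Fulton essential set (6 of the 9 Rothe cells):

[(2, 2, 0), (2, 4, 1), (4, 2, 1), (4, 4, 2), (4, 6, 3), (6, 4, 3)]


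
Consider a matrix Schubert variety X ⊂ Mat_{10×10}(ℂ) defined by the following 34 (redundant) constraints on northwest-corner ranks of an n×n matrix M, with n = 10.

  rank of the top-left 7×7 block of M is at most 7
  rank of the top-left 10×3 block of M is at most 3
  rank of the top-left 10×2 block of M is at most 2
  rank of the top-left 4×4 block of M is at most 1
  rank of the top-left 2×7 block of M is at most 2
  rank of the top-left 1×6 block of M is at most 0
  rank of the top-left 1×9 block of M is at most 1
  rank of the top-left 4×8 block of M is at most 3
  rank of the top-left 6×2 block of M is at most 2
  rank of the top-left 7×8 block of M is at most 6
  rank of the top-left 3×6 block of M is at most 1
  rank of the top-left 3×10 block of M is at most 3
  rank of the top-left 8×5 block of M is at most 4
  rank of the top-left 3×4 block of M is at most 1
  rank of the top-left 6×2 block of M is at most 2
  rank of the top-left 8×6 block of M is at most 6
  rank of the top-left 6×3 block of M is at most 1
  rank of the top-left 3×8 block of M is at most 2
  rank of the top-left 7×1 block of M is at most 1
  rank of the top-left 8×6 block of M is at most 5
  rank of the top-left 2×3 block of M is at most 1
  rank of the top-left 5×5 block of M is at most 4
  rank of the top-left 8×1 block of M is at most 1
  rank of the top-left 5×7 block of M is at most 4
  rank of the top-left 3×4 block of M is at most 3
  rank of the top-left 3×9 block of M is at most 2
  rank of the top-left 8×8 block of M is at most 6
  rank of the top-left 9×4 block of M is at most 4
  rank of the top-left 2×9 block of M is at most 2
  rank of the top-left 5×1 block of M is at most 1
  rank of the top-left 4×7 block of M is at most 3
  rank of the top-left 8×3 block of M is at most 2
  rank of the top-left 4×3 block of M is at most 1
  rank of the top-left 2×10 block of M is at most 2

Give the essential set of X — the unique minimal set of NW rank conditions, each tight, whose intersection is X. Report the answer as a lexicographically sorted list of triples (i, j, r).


Propagating the 34 rank bounds to every northwest block:

  i=1: 0  0  0  0  0  0  1  1  1  1
  i=2: 1  1  1  1  1  1  2  2  2  2
  i=3: 1  1  1  1  1  1  2  2  2  3
  i=4: 1  1  1  1  2  2  3  3  3  4
  i=5: 1  1  1  2  3  3  4  4  4  5
  i=6: 1  1  1  2  3  4  5  5  5  6
  i=7: 1  2  2  3  4  5  6  6  6  7
  i=8: 1  2  2  3  4  5  6  6  7  8
  i=9: 1  2  3  4  5  6  7  7  8  9
  i=10: 1  2  3  4  5  6  7  8  9  10

so w = (7, 1, 10, 5, 4, 6, 2, 9, 3, 8).

ℓ(w)=22; the 7 essential cells (i,j,r):

[(1, 6, 0), (3, 6, 1), (3, 9, 2), (4, 4, 1), (6, 3, 1), (8, 3, 2), (8, 8, 6)]
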